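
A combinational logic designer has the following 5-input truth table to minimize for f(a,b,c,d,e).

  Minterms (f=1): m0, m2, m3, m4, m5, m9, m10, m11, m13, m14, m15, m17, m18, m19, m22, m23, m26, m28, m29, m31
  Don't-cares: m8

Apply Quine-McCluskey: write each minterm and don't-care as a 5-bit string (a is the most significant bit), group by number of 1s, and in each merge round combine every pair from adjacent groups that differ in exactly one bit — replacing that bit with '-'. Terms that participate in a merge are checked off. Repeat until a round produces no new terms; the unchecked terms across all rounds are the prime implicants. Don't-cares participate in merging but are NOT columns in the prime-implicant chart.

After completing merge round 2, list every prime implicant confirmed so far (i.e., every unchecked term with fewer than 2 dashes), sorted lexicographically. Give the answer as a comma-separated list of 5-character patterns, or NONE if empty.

[col 0] 00000*, 00010*, 00011*, 00100*, 00101*, 01000*, 01001*, 01010*, 01011*, 01101*, 01110*, 01111*, 10001*, 10010*, 10011*, 10110*, 10111*, 11010*, 11100*, 11101*, 11111*
[col 1] -0010*, -0011*, -1010*, -1101*, -1111*, 0-000*, 0-010*, 0-011*, 0-101, 00-00, 000-0*, 0001-*, 0010-, 01-01*, 01-10*, 01-11*, 010-0*, 010-1*, 0100-*, 0101-*, 011-1*, 0111-*, 1-010*, 1-111, 10-10*, 10-11*, 100-1, 1001-*, 1011-*, 111-1*, 1110-
[col 2] --010, -001-, -11-1, 0-0-0, 0-01-, 01--1, 01-1-, 010--, 10-1-
Prime implicants: --010, -001-, -11-1, 0-0-0, 0-01-, 0-101, 00-00, 0010-, 01--1, 01-1-, 010--, 1-111, 10-1-, 100-1, 1110-

0-101, 00-00, 0010-, 1-111, 100-1, 1110-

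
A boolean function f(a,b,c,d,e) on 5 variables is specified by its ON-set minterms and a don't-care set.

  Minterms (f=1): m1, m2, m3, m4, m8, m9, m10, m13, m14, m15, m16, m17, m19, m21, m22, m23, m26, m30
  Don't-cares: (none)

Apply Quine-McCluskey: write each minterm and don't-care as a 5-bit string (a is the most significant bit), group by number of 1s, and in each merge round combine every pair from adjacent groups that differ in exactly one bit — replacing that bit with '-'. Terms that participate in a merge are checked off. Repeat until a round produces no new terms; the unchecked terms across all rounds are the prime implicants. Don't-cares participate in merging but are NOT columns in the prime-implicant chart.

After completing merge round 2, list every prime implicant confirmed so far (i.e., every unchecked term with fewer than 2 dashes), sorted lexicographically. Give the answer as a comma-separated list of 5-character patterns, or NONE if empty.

0-001, 0-010, 0001-, 00100, 01-01, 010-0, 0100-, 011-1, 0111-, 1-110, 1000-, 1011-

size-2^0 implicants → 00001(✓)  00010(✓)  00011(✓)  00100  01000(✓)  01001(✓)  01010(✓)  01101(✓)  01110(✓)  01111(✓)  10000(✓)  10001(✓)  10011(✓)  10101(✓)  10110(✓)  10111(✓)  11010(✓)  11110(✓)
size-2^1 implicants → -0001(✓)  -0011(✓)  -1010(✓)  -1110(✓)  0-001  0-010  000-1(✓)  0001-  01-01  01-10(✓)  010-0  0100-  011-1  0111-  1-110  10-01(✓)  10-11(✓)  100-1(✓)  1000-  101-1(✓)  1011-  11-10(✓)
size-2^2 implicants → -00-1  -1-10  10--1
Unchecked terms (primes): -00-1, -1-10, 0-001, 0-010, 0001-, 00100, 01-01, 010-0, 0100-, 011-1, 0111-, 1-110, 10--1, 1000-, 1011-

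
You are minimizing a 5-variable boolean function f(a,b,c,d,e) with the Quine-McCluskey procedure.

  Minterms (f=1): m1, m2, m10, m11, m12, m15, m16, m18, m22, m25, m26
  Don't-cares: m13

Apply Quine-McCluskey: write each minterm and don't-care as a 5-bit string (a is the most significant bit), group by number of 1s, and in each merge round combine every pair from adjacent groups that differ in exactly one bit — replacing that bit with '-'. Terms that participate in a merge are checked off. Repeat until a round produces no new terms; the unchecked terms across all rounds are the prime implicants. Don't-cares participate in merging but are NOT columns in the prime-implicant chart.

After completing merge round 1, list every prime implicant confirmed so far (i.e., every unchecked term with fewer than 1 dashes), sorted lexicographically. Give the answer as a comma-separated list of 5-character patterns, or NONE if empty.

00001, 11001

Round 0: 00001 00010✓ 01010✓ 01011✓ 01100✓ 01101✓ 01111✓ 10000✓ 10010✓ 10110✓ 11001 11010✓
Round 1: -0010✓ -1010✓ 0-010✓ 01-11 0101- 011-1 0110- 1-010✓ 10-10 100-0
Round 2: --010
PIs = {--010, 00001, 01-11, 0101-, 011-1, 0110-, 10-10, 100-0, 11001}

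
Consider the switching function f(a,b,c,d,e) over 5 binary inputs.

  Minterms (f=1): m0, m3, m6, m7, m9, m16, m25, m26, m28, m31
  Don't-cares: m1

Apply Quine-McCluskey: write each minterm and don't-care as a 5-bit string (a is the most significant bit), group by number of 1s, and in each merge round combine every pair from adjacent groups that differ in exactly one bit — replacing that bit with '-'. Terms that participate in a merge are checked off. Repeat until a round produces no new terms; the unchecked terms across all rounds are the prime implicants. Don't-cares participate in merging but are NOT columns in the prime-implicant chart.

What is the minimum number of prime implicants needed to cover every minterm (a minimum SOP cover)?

Round 0: 00000✓ 00001✓ 00011✓ 00110✓ 00111✓ 01001✓ 10000✓ 11001✓ 11010 11100 11111
Round 1: -0000 -1001 0-001 00-11 000-1 0000- 0011-
PIs = {-0000, -1001, 0-001, 00-11, 000-1, 0000-, 0011-, 11010, 11100, 11111}
Coverage chart:
  m0: -0000,0000-
  m3: 00-11,000-1
  m6: 0011- ←essential
  m7: 00-11,0011-
  m9: -1001,0-001
  m16: -0000 ←essential
  m25: -1001 ←essential
  m26: 11010 ←essential
  m28: 11100 ←essential
  m31: 11111 ←essential
Essential: -0000, -1001, 0011-, 11010, 11100, 11111
Petrick residual → 00-11
Min cover (7 terms): b'c'd'e' + bc'd'e + a'b'de + a'b'cd + abc'de' + abcd'e' + abcde

7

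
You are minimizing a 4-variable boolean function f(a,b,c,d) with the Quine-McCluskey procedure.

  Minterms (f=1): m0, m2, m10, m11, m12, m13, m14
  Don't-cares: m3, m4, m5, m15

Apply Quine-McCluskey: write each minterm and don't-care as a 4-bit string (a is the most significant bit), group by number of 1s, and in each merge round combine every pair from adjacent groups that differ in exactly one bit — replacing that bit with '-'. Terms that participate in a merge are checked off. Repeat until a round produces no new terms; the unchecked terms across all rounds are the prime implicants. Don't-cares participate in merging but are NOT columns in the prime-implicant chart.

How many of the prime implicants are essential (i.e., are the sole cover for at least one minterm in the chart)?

[col 0] 0000*, 0010*, 0011*, 0100*, 0101*, 1010*, 1011*, 1100*, 1101*, 1110*, 1111*
[col 1] -010*, -011*, -100*, -101*, 0-00, 00-0, 001-*, 010-*, 1-10*, 1-11*, 101-*, 11-0*, 11-1*, 110-*, 111-*
[col 2] -01-, -10-, 1-1-, 11--
Prime implicants: -01-, -10-, 0-00, 00-0, 1-1-, 11--
PI chart (minterm → PIs covering it):
  0 | 0-00,00-0
  2 | -01-,00-0
  10 | -01-,1-1-
  11 | -01-,1-1-
  12 | -10-,11--
  13 | -10-,11--
  14 | 1-1-,11--
(no essential prime implicants)

0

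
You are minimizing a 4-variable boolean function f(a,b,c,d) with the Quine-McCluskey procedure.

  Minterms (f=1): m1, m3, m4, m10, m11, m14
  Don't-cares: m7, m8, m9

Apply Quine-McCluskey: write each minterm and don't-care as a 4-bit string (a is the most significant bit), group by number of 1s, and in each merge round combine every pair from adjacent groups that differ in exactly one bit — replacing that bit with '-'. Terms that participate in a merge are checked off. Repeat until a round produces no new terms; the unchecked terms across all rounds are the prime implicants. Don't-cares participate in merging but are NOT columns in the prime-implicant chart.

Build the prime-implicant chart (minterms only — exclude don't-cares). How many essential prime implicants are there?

[col 0] 0001*, 0011*, 0100, 0111*, 1000*, 1001*, 1010*, 1011*, 1110*
[col 1] -001*, -011*, 0-11, 00-1*, 1-10, 10-0*, 10-1*, 100-*, 101-*
[col 2] -0-1, 10--
Prime implicants: -0-1, 0-11, 0100, 1-10, 10--
PI chart (minterm → PIs covering it):
  1 | -0-1  (sole → essential)
  3 | -0-1,0-11
  4 | 0100  (sole → essential)
  10 | 1-10,10--
  11 | -0-1,10--
  14 | 1-10  (sole → essential)
Essential prime implicants: -0-1, 0100, 1-10

3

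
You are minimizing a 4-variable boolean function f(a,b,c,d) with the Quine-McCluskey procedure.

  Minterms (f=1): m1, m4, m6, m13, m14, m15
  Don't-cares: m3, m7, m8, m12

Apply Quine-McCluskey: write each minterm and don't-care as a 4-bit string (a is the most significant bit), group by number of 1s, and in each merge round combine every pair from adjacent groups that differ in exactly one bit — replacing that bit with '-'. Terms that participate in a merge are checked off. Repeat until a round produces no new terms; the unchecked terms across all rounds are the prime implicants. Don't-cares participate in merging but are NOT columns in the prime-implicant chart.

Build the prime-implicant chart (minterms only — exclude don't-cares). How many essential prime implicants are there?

size-2^0 implicants → 0001(✓)  0011(✓)  0100(✓)  0110(✓)  0111(✓)  1000(✓)  1100(✓)  1101(✓)  1110(✓)  1111(✓)
size-2^1 implicants → -100(✓)  -110(✓)  -111(✓)  0-11  00-1  01-0(✓)  011-(✓)  1-00  11-0(✓)  11-1(✓)  110-(✓)  111-(✓)
size-2^2 implicants → -1-0  -11-  11--
Unchecked terms (primes): -1-0, -11-, 0-11, 00-1, 1-00, 11--
Minterm coverage:
  m1 ⊆ 00-1 [E]
  m4 ⊆ -1-0 [E]
  m6 ⊆ -1-0,-11-
  m13 ⊆ 11-- [E]
  m14 ⊆ -1-0,-11-,11--
  m15 ⊆ -11-,11--
E = {-1-0, 00-1, 11--}

3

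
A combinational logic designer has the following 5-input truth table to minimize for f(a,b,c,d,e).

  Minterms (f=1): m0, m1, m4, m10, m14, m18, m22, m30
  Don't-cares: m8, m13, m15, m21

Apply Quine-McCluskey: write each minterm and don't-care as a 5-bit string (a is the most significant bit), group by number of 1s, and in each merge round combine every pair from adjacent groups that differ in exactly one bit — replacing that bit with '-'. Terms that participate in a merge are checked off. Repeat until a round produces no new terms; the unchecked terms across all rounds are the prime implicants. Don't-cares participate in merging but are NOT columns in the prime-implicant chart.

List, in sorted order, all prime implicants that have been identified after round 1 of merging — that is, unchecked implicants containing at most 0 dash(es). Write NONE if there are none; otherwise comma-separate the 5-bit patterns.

10101

size-2^0 implicants → 00000(✓)  00001(✓)  00100(✓)  01000(✓)  01010(✓)  01101(✓)  01110(✓)  01111(✓)  10010(✓)  10101  10110(✓)  11110(✓)
size-2^1 implicants → -1110  0-000  00-00  0000-  01-10  010-0  011-1  0111-  1-110  10-10
Unchecked terms (primes): -1110, 0-000, 00-00, 0000-, 01-10, 010-0, 011-1, 0111-, 1-110, 10-10, 10101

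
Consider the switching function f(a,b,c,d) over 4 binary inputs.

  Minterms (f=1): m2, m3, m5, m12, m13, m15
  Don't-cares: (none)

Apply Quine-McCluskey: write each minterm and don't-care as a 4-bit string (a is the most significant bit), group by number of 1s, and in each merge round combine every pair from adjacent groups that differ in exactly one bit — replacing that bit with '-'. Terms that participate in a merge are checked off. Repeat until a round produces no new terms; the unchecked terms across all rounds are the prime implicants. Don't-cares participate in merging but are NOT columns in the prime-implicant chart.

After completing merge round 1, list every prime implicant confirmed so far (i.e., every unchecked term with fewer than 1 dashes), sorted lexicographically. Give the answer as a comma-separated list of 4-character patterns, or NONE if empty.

NONE

[col 0] 0010*, 0011*, 0101*, 1100*, 1101*, 1111*
[col 1] -101, 001-, 11-1, 110-
Prime implicants: -101, 001-, 11-1, 110-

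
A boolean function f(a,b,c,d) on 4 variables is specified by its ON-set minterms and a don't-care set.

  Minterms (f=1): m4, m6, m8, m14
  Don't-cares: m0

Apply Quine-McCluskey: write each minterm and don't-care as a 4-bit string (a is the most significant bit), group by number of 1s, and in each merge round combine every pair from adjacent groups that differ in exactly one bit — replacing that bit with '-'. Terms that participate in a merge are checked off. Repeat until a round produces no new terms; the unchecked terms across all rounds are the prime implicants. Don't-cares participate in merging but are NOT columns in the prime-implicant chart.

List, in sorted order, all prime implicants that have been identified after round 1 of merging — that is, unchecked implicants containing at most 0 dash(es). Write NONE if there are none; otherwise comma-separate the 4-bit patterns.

Round 0: 0000✓ 0100✓ 0110✓ 1000✓ 1110✓
Round 1: -000 -110 0-00 01-0
PIs = {-000, -110, 0-00, 01-0}

NONE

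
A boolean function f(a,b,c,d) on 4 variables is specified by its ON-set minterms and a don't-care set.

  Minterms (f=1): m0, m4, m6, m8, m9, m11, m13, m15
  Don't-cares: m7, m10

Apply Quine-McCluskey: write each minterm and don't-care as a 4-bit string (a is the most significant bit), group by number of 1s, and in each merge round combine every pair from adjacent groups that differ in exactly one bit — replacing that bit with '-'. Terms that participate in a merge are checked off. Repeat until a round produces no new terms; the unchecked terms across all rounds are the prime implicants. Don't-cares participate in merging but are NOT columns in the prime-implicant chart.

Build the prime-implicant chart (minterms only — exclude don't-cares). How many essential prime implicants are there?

[col 0] 0000*, 0100*, 0110*, 0111*, 1000*, 1001*, 1010*, 1011*, 1101*, 1111*
[col 1] -000, -111, 0-00, 01-0, 011-, 1-01*, 1-11*, 10-0*, 10-1*, 100-*, 101-*, 11-1*
[col 2] 1--1, 10--
Prime implicants: -000, -111, 0-00, 01-0, 011-, 1--1, 10--
PI chart (minterm → PIs covering it):
  0 | -000,0-00
  4 | 0-00,01-0
  6 | 01-0,011-
  8 | -000,10--
  9 | 1--1,10--
  11 | 1--1,10--
  13 | 1--1  (sole → essential)
  15 | -111,1--1
Essential prime implicants: 1--1

1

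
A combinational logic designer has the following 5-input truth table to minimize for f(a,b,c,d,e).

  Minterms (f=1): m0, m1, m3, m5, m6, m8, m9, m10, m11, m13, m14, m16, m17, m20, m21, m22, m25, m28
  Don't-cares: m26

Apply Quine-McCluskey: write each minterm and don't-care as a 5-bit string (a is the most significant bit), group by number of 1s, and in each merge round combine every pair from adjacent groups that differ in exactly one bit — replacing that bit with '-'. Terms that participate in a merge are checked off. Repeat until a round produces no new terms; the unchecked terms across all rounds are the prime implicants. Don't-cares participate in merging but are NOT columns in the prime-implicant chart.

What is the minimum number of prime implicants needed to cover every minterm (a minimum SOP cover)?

8

Round 0: 00000✓ 00001✓ 00011✓ 00101✓ 00110✓ 01000✓ 01001✓ 01010✓ 01011✓ 01101✓ 01110✓ 10000✓ 10001✓ 10100✓ 10101✓ 10110✓ 11001✓ 11010✓ 11100✓
Round 1: -0000✓ -0001✓ -0101✓ -0110 -1001✓ -1010 0-000✓ 0-001✓ 0-011✓ 0-101✓ 0-110 00-01✓ 000-1✓ 0000-✓ 01-01✓ 01-10 010-0✓ 010-1✓ 0100-✓ 0101-✓ 1-001✓ 1-100 10-00✓ 10-01✓ 1000-✓ 101-0 1010-✓
Round 2: --001 -0-01 -000- 0--01 0-0-1 0-00- 010-- 10-0-
PIs = {--001, -0-01, -000-, -0110, -1010, 0--01, 0-0-1, 0-00-, 0-110, 01-10, 010--, 1-100, 10-0-, 101-0}
Coverage chart:
  m0: -000-,0-00-
  m1: --001,-0-01,-000-,0--01,0-0-1,0-00-
  m3: 0-0-1 ←essential
  m5: -0-01,0--01
  m6: -0110,0-110
  m8: 0-00-,010--
  m9: --001,0--01,0-0-1,0-00-,010--
  m10: -1010,01-10,010--
  m11: 0-0-1,010--
  m13: 0--01 ←essential
  m14: 0-110,01-10
  m16: -000-,10-0-
  m17: --001,-0-01,-000-,10-0-
  m20: 1-100,10-0-,101-0
  m21: -0-01,10-0-
  m22: -0110,101-0
  m25: --001 ←essential
  m28: 1-100 ←essential
Essential: --001, 0--01, 0-0-1, 1-100
Petrick residual → -0110, 0-00-, 01-10, 10-0-
Min cover (8 terms): c'd'e + b'cde' + a'd'e + a'c'e + a'c'd' + a'bde' + acd'e' + ab'd'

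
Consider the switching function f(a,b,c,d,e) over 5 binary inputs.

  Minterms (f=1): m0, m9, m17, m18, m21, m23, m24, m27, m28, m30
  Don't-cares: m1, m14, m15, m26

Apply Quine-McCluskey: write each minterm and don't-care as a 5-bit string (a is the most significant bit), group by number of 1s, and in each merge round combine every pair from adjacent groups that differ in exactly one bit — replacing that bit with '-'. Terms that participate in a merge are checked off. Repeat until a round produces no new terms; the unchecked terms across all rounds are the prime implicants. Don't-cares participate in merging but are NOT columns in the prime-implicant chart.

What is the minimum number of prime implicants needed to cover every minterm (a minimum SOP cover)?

[col 0] 00000*, 00001*, 01001*, 01110*, 01111*, 10001*, 10010*, 10101*, 10111*, 11000*, 11010*, 11011*, 11100*, 11110*
[col 1] -0001, -1110, 0-001, 0000-, 0111-, 1-010, 10-01, 101-1, 11-00*, 11-10*, 110-0*, 1101-, 111-0*
[col 2] 11--0
Prime implicants: -0001, -1110, 0-001, 0000-, 0111-, 1-010, 10-01, 101-1, 11--0, 1101-
PI chart (minterm → PIs covering it):
  0 | 0000-  (sole → essential)
  9 | 0-001  (sole → essential)
  17 | -0001,10-01
  18 | 1-010  (sole → essential)
  21 | 10-01,101-1
  23 | 101-1  (sole → essential)
  24 | 11--0  (sole → essential)
  27 | 1101-  (sole → essential)
  28 | 11--0  (sole → essential)
  30 | -1110,11--0
Essential prime implicants: 0-001, 0000-, 1-010, 101-1, 11--0, 1101-
Petrick residual → -0001
Minimum SOP uses 7 PIs: b'c'd'e + a'c'd'e + a'b'c'd' + ac'de' + ab'ce + abe' + abc'd

7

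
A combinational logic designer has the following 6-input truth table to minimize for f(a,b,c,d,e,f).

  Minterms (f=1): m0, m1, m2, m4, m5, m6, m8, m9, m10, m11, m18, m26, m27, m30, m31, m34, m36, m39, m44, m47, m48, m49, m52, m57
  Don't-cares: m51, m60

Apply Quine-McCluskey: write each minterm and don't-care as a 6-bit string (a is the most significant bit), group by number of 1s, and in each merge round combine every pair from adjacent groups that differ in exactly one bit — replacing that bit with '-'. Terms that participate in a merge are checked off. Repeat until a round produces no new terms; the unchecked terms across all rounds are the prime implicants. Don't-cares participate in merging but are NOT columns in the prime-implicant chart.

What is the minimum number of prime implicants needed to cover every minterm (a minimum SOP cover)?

[col 0] 000000*, 000001*, 000010*, 000100*, 000101*, 000110*, 001000*, 001001*, 001010*, 001011*, 010010*, 011010*, 011011*, 011110*, 011111*, 100010*, 100100*, 100111*, 101100*, 101111*, 110000*, 110001*, 110011*, 110100*, 111001*, 111100*
[col 1] -00010, -00100, 0-0010*, 0-1010*, 0-1011*, 00-000*, 00-001*, 00-010*, 000-00*, 000-01*, 000-10*, 0000-0*, 00000-*, 0001-0*, 00010-*, 0010-0*, 0010-1*, 00100-*, 00101-*, 01-010*, 011-10*, 011-11*, 01101-*, 01111-*, 1-0100*, 1-1100*, 10-100*, 10-111, 11-001, 11-100*, 110-00, 1100-1, 11000-
[col 2] 0--010, 0-101-, 00-0-0, 00-00-, 000--0, 000-0-, 0010--, 011-1-, 1--100
Prime implicants: -00010, -00100, 0--010, 0-101-, 00-0-0, 00-00-, 000--0, 000-0-, 0010--, 011-1-, 1--100, 10-111, 11-001, 110-00, 1100-1, 11000-
PI chart (minterm → PIs covering it):
  0 | 00-0-0,00-00-,000--0,000-0-
  1 | 00-00-,000-0-
  2 | -00010,0--010,00-0-0,000--0
  4 | -00100,000--0,000-0-
  5 | 000-0-  (sole → essential)
  6 | 000--0  (sole → essential)
  8 | 00-0-0,00-00-,0010--
  9 | 00-00-,0010--
  10 | 0--010,0-101-,00-0-0,0010--
  11 | 0-101-,0010--
  18 | 0--010  (sole → essential)
  26 | 0--010,0-101-,011-1-
  27 | 0-101-,011-1-
  30 | 011-1-  (sole → essential)
  31 | 011-1-  (sole → essential)
  34 | -00010  (sole → essential)
  36 | -00100,1--100
  39 | 10-111  (sole → essential)
  44 | 1--100  (sole → essential)
  47 | 10-111  (sole → essential)
  48 | 110-00,11000-
  49 | 11-001,1100-1,11000-
  52 | 1--100,110-00
  57 | 11-001  (sole → essential)
Essential prime implicants: -00010, 0--010, 000--0, 000-0-, 011-1-, 1--100, 10-111, 11-001
Petrick residual → 0010--, 110-00
Minimum SOP uses 10 PIs: b'c'd'ef' + a'd'ef' + a'b'c'f' + a'b'c'e' + a'b'cd' + a'bce + ade'f' + ab'def + abd'e'f + abc'e'f'

10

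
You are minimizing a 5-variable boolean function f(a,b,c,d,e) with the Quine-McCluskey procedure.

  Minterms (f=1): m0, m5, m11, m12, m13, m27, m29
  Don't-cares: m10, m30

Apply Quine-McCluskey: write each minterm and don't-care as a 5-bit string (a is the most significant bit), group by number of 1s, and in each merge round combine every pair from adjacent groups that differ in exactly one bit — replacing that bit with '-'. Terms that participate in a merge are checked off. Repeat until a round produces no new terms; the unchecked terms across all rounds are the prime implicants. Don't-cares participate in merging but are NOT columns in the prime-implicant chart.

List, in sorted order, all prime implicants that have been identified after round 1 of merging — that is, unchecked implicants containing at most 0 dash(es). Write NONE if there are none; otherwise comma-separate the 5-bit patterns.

Round 0: 00000 00101✓ 01010✓ 01011✓ 01100✓ 01101✓ 11011✓ 11101✓ 11110
Round 1: -1011 -1101 0-101 0101- 0110-
PIs = {-1011, -1101, 0-101, 00000, 0101-, 0110-, 11110}

00000, 11110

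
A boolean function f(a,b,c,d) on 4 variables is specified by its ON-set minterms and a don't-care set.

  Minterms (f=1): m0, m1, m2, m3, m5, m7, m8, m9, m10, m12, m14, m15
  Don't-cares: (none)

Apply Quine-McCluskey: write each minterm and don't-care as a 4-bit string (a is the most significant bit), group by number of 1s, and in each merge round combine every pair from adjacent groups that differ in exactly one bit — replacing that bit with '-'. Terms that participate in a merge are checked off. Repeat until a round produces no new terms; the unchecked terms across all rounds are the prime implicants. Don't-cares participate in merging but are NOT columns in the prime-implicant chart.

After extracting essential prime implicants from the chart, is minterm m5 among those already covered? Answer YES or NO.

[col 0] 0000*, 0001*, 0010*, 0011*, 0101*, 0111*, 1000*, 1001*, 1010*, 1100*, 1110*, 1111*
[col 1] -000*, -001*, -010*, -111, 0-01*, 0-11*, 00-0*, 00-1*, 000-*, 001-*, 01-1*, 1-00*, 1-10*, 10-0*, 100-*, 11-0*, 111-
[col 2] -0-0, -00-, 0--1, 00--, 1--0
Prime implicants: -0-0, -00-, -111, 0--1, 00--, 1--0, 111-
PI chart (minterm → PIs covering it):
  0 | -0-0,-00-,00--
  1 | -00-,0--1,00--
  2 | -0-0,00--
  3 | 0--1,00--
  5 | 0--1  (sole → essential)
  7 | -111,0--1
  8 | -0-0,-00-,1--0
  9 | -00-  (sole → essential)
  10 | -0-0,1--0
  12 | 1--0  (sole → essential)
  14 | 1--0,111-
  15 | -111,111-
Essential prime implicants: -00-, 0--1, 1--0

YES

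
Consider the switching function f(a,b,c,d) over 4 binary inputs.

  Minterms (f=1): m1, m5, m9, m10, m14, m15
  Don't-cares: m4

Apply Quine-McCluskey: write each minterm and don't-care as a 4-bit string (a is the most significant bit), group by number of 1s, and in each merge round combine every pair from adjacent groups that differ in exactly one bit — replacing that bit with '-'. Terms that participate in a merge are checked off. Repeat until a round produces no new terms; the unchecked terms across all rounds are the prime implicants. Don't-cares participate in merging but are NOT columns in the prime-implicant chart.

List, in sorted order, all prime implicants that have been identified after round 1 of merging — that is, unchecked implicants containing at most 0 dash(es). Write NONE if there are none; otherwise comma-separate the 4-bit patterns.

size-2^0 implicants → 0001(✓)  0100(✓)  0101(✓)  1001(✓)  1010(✓)  1110(✓)  1111(✓)
size-2^1 implicants → -001  0-01  010-  1-10  111-
Unchecked terms (primes): -001, 0-01, 010-, 1-10, 111-

NONE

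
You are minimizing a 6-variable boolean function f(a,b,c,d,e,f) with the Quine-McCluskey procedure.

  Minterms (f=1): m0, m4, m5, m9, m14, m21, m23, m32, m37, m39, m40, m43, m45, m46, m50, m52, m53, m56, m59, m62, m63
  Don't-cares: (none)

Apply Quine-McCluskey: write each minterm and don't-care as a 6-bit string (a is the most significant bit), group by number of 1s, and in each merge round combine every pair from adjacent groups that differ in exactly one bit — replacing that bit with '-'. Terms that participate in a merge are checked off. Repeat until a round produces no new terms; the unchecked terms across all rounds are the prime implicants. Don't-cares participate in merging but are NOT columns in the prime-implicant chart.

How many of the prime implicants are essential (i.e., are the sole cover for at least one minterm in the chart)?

size-2^0 implicants → 000000(✓)  000100(✓)  000101(✓)  001001  001110(✓)  010101(✓)  010111(✓)  100000(✓)  100101(✓)  100111(✓)  101000(✓)  101011(✓)  101101(✓)  101110(✓)  110010  110100(✓)  110101(✓)  111000(✓)  111011(✓)  111110(✓)  111111(✓)
size-2^1 implicants → -00000  -00101(✓)  -01110  -10101(✓)  0-0101(✓)  000-00  00010-  0101-1  1-0101(✓)  1-1000  1-1011  1-1110  10-000  10-101  1001-1  11010-  111-11  11111-
size-2^2 implicants → --0101
Unchecked terms (primes): --0101, -00000, -01110, 000-00, 00010-, 001001, 0101-1, 1-1000, 1-1011, 1-1110, 10-000, 10-101, 1001-1, 110010, 11010-, 111-11, 11111-
Minterm coverage:
  m0 ⊆ -00000,000-00
  m4 ⊆ 000-00,00010-
  m5 ⊆ --0101,00010-
  m9 ⊆ 001001 [E]
  m14 ⊆ -01110 [E]
  m21 ⊆ --0101,0101-1
  m23 ⊆ 0101-1 [E]
  m32 ⊆ -00000,10-000
  m37 ⊆ --0101,10-101,1001-1
  m39 ⊆ 1001-1 [E]
  m40 ⊆ 1-1000,10-000
  m43 ⊆ 1-1011 [E]
  m45 ⊆ 10-101 [E]
  m46 ⊆ -01110,1-1110
  m50 ⊆ 110010 [E]
  m52 ⊆ 11010- [E]
  m53 ⊆ --0101,11010-
  m56 ⊆ 1-1000 [E]
  m59 ⊆ 1-1011,111-11
  m62 ⊆ 1-1110,11111-
  m63 ⊆ 111-11,11111-
E = {-01110, 001001, 0101-1, 1-1000, 1-1011, 10-101, 1001-1, 110010, 11010-}

9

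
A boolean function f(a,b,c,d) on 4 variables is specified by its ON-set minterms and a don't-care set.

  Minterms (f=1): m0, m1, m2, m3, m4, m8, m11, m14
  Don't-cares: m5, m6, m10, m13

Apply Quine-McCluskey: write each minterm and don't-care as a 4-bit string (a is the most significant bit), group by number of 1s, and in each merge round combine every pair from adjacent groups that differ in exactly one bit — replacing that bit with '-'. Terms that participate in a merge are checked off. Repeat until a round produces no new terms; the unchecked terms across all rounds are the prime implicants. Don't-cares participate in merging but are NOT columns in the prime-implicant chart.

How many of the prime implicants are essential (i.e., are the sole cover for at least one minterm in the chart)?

3

Round 0: 0000✓ 0001✓ 0010✓ 0011✓ 0100✓ 0101✓ 0110✓ 1000✓ 1010✓ 1011✓ 1101✓ 1110✓
Round 1: -000✓ -010✓ -011✓ -101 -110✓ 0-00✓ 0-01✓ 0-10✓ 00-0✓ 00-1✓ 000-✓ 001-✓ 01-0✓ 010-✓ 1-10✓ 10-0✓ 101-✓
Round 2: --10 -0-0 -01- 0--0 0-0- 00--
PIs = {--10, -0-0, -01-, -101, 0--0, 0-0-, 00--}
Coverage chart:
  m0: -0-0,0--0,0-0-,00--
  m1: 0-0-,00--
  m2: --10,-0-0,-01-,0--0,00--
  m3: -01-,00--
  m4: 0--0,0-0-
  m8: -0-0 ←essential
  m11: -01- ←essential
  m14: --10 ←essential
Essential: --10, -0-0, -01-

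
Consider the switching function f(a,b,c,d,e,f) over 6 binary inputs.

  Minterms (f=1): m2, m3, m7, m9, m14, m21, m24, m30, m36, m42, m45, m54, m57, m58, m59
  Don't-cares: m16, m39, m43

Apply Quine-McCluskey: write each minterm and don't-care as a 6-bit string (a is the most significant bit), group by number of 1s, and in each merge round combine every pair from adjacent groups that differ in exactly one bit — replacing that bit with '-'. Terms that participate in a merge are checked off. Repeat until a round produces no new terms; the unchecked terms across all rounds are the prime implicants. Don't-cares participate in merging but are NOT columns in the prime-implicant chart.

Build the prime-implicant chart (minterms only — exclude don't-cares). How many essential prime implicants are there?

size-2^0 implicants → 000010(✓)  000011(✓)  000111(✓)  001001  001110(✓)  010000(✓)  010101  011000(✓)  011110(✓)  100100  100111(✓)  101010(✓)  101011(✓)  101101  110110  111001(✓)  111010(✓)  111011(✓)
size-2^1 implicants → -00111  0-1110  000-11  00001-  01-000  1-1010(✓)  1-1011(✓)  10101-(✓)  1110-1  11101-(✓)
size-2^2 implicants → 1-101-
Unchecked terms (primes): -00111, 0-1110, 000-11, 00001-, 001001, 01-000, 010101, 1-101-, 100100, 101101, 110110, 1110-1
Minterm coverage:
  m2 ⊆ 00001- [E]
  m3 ⊆ 000-11,00001-
  m7 ⊆ -00111,000-11
  m9 ⊆ 001001 [E]
  m14 ⊆ 0-1110 [E]
  m21 ⊆ 010101 [E]
  m24 ⊆ 01-000 [E]
  m30 ⊆ 0-1110 [E]
  m36 ⊆ 100100 [E]
  m42 ⊆ 1-101- [E]
  m45 ⊆ 101101 [E]
  m54 ⊆ 110110 [E]
  m57 ⊆ 1110-1 [E]
  m58 ⊆ 1-101- [E]
  m59 ⊆ 1-101-,1110-1
E = {0-1110, 00001-, 001001, 01-000, 010101, 1-101-, 100100, 101101, 110110, 1110-1}

10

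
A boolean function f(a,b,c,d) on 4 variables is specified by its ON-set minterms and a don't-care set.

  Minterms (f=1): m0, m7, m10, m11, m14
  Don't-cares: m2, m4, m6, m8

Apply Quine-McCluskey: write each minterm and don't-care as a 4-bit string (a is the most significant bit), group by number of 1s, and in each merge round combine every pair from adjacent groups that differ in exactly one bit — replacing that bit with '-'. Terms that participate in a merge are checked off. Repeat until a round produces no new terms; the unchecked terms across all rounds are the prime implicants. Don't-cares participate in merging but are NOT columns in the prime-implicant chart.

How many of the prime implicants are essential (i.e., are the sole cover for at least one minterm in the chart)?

Round 0: 0000✓ 0010✓ 0100✓ 0110✓ 0111✓ 1000✓ 1010✓ 1011✓ 1110✓
Round 1: -000✓ -010✓ -110✓ 0-00✓ 0-10✓ 00-0✓ 01-0✓ 011- 1-10✓ 10-0✓ 101-
Round 2: --10 -0-0 0--0
PIs = {--10, -0-0, 0--0, 011-, 101-}
Coverage chart:
  m0: -0-0,0--0
  m7: 011- ←essential
  m10: --10,-0-0,101-
  m11: 101- ←essential
  m14: --10 ←essential
Essential: --10, 011-, 101-

3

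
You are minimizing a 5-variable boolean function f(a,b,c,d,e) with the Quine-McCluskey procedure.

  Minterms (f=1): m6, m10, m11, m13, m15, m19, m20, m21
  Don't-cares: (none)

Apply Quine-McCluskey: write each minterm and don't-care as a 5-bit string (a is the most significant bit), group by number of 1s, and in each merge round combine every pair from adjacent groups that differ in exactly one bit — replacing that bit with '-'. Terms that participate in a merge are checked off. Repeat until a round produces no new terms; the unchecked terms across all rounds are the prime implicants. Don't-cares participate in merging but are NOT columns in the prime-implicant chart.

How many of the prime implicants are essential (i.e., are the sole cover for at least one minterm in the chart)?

5

[col 0] 00110, 01010*, 01011*, 01101*, 01111*, 10011, 10100*, 10101*
[col 1] 01-11, 0101-, 011-1, 1010-
Prime implicants: 00110, 01-11, 0101-, 011-1, 10011, 1010-
PI chart (minterm → PIs covering it):
  6 | 00110  (sole → essential)
  10 | 0101-  (sole → essential)
  11 | 01-11,0101-
  13 | 011-1  (sole → essential)
  15 | 01-11,011-1
  19 | 10011  (sole → essential)
  20 | 1010-  (sole → essential)
  21 | 1010-  (sole → essential)
Essential prime implicants: 00110, 0101-, 011-1, 10011, 1010-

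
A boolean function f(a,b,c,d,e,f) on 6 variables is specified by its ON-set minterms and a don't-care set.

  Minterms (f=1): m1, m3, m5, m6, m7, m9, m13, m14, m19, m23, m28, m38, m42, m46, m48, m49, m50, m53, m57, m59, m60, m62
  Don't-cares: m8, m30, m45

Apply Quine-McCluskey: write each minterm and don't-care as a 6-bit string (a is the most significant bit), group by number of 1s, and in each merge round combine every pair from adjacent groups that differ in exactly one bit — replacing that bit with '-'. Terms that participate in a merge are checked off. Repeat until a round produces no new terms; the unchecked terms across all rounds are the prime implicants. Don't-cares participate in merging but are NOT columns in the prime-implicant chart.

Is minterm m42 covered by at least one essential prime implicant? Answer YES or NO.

YES

Round 0: 000001✓ 000011✓ 000101✓ 000110✓ 000111✓ 001000✓ 001001✓ 001101✓ 001110✓ 010011✓ 010111✓ 011100✓ 011110✓ 100110✓ 101010✓ 101101✓ 101110✓ 110000✓ 110001✓ 110010✓ 110101✓ 111001✓ 111011✓ 111100✓ 111110✓
Round 1: -00110✓ -01101 -01110✓ -11100✓ -11110✓ 0-0011✓ 0-0111✓ 0-1110✓ 00-001✓ 00-101✓ 00-110✓ 000-01✓ 000-11✓ 0000-1✓ 0001-1✓ 00011- 001-01✓ 00100- 010-11✓ 0111-0✓ 1-1110✓ 10-110✓ 101-10 11-001 110-01 1100-0 11000- 1110-1 1111-0✓
Round 2: --1110 -0-110 -111-0 0-0-11 00--01 000--1
PIs = {--1110, -0-110, -01101, -111-0, 0-0-11, 00--01, 000--1, 00011-, 00100-, 101-10, 11-001, 110-01, 1100-0, 11000-, 1110-1}
Coverage chart:
  m1: 00--01,000--1
  m3: 0-0-11,000--1
  m5: 00--01,000--1
  m6: -0-110,00011-
  m7: 0-0-11,000--1,00011-
  m9: 00--01,00100-
  m13: -01101,00--01
  m14: --1110,-0-110
  m19: 0-0-11 ←essential
  m23: 0-0-11 ←essential
  m28: -111-0 ←essential
  m38: -0-110 ←essential
  m42: 101-10 ←essential
  m46: --1110,-0-110,101-10
  m48: 1100-0,11000-
  m49: 11-001,110-01,11000-
  m50: 1100-0 ←essential
  m53: 110-01 ←essential
  m57: 11-001,1110-1
  m59: 1110-1 ←essential
  m60: -111-0 ←essential
  m62: --1110,-111-0
Essential: -0-110, -111-0, 0-0-11, 101-10, 110-01, 1100-0, 1110-1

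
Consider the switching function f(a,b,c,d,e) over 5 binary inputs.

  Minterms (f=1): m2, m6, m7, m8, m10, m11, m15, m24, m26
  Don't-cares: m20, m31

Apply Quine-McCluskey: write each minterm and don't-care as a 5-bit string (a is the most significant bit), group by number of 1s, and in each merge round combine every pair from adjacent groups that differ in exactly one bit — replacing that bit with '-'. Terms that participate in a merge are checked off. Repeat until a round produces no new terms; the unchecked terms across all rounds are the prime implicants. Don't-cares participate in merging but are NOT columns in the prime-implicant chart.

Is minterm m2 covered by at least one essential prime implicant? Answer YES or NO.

Round 0: 00010✓ 00110✓ 00111✓ 01000✓ 01010✓ 01011✓ 01111✓ 10100 11000✓ 11010✓ 11111✓
Round 1: -1000✓ -1010✓ -1111 0-010 0-111 00-10 0011- 01-11 010-0✓ 0101- 110-0✓
Round 2: -10-0
PIs = {-10-0, -1111, 0-010, 0-111, 00-10, 0011-, 01-11, 0101-, 10100}
Coverage chart:
  m2: 0-010,00-10
  m6: 00-10,0011-
  m7: 0-111,0011-
  m8: -10-0 ←essential
  m10: -10-0,0-010,0101-
  m11: 01-11,0101-
  m15: -1111,0-111,01-11
  m24: -10-0 ←essential
  m26: -10-0 ←essential
Essential: -10-0

NO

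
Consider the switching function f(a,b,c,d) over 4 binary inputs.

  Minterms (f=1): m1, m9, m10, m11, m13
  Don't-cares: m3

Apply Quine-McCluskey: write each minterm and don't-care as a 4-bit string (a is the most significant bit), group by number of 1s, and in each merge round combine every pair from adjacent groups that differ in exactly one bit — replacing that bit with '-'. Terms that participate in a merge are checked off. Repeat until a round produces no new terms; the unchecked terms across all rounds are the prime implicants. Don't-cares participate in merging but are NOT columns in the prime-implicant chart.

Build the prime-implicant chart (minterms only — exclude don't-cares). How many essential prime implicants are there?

3

Round 0: 0001✓ 0011✓ 1001✓ 1010✓ 1011✓ 1101✓
Round 1: -001✓ -011✓ 00-1✓ 1-01 10-1✓ 101-
Round 2: -0-1
PIs = {-0-1, 1-01, 101-}
Coverage chart:
  m1: -0-1 ←essential
  m9: -0-1,1-01
  m10: 101- ←essential
  m11: -0-1,101-
  m13: 1-01 ←essential
Essential: -0-1, 1-01, 101-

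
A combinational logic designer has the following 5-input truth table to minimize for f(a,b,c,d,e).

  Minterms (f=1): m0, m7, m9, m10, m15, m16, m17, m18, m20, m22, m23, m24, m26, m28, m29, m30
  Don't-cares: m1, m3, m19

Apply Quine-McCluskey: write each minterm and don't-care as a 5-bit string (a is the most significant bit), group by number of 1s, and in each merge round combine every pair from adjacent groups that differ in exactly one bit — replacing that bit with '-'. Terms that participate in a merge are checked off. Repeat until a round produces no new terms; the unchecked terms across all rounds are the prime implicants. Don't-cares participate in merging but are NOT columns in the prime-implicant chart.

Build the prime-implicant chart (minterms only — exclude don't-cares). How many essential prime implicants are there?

6

size-2^0 implicants → 00000(✓)  00001(✓)  00011(✓)  00111(✓)  01001(✓)  01010(✓)  01111(✓)  10000(✓)  10001(✓)  10010(✓)  10011(✓)  10100(✓)  10110(✓)  10111(✓)  11000(✓)  11010(✓)  11100(✓)  11101(✓)  11110(✓)
size-2^1 implicants → -0000(✓)  -0001(✓)  -0011(✓)  -0111(✓)  -1010  0-001  0-111  00-11(✓)  000-1(✓)  0000-(✓)  1-000(✓)  1-010(✓)  1-100(✓)  1-110(✓)  10-00(✓)  10-10(✓)  10-11(✓)  100-0(✓)  100-1(✓)  1000-(✓)  1001-(✓)  101-0(✓)  1011-(✓)  11-00(✓)  11-10(✓)  110-0(✓)  111-0(✓)  1110-
size-2^2 implicants → -0-11  -00-1  -000-  1--00(✓)  1--10(✓)  1-0-0(✓)  1-1-0(✓)  10--0(✓)  10-1-  100--  11--0(✓)
size-2^3 implicants → 1---0
Unchecked terms (primes): -0-11, -00-1, -000-, -1010, 0-001, 0-111, 1---0, 10-1-, 100--, 1110-
Minterm coverage:
  m0 ⊆ -000- [E]
  m7 ⊆ -0-11,0-111
  m9 ⊆ 0-001 [E]
  m10 ⊆ -1010 [E]
  m15 ⊆ 0-111 [E]
  m16 ⊆ -000-,1---0,100--
  m17 ⊆ -00-1,-000-,100--
  m18 ⊆ 1---0,10-1-,100--
  m20 ⊆ 1---0 [E]
  m22 ⊆ 1---0,10-1-
  m23 ⊆ -0-11,10-1-
  m24 ⊆ 1---0 [E]
  m26 ⊆ -1010,1---0
  m28 ⊆ 1---0,1110-
  m29 ⊆ 1110- [E]
  m30 ⊆ 1---0 [E]
E = {-000-, -1010, 0-001, 0-111, 1---0, 1110-}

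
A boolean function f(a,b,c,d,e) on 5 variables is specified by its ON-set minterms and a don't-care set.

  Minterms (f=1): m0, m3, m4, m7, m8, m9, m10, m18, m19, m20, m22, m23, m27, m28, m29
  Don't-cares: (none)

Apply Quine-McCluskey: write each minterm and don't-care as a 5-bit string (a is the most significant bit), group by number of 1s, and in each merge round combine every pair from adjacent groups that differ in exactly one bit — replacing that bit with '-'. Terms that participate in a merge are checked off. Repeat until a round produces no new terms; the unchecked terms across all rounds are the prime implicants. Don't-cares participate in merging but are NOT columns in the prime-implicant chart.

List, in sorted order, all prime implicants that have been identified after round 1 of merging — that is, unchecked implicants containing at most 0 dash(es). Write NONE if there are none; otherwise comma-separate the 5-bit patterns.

[col 0] 00000*, 00011*, 00100*, 00111*, 01000*, 01001*, 01010*, 10010*, 10011*, 10100*, 10110*, 10111*, 11011*, 11100*, 11101*
[col 1] -0011*, -0100, -0111*, 0-000, 00-00, 00-11*, 010-0, 0100-, 1-011, 1-100, 10-10*, 10-11*, 1001-*, 101-0, 1011-*, 1110-
[col 2] -0-11, 10-1-
Prime implicants: -0-11, -0100, 0-000, 00-00, 010-0, 0100-, 1-011, 1-100, 10-1-, 101-0, 1110-

NONE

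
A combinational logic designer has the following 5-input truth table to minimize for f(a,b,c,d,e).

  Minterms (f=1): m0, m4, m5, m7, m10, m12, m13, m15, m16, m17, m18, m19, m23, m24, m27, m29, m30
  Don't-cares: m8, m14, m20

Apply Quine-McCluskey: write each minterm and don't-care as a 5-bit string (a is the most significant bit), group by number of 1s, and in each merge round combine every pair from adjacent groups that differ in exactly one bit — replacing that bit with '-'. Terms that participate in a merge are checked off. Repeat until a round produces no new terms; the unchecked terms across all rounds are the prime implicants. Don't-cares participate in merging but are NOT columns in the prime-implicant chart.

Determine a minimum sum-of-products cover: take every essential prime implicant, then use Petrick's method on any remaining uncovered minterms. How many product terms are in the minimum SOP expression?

9

[col 0] 00000*, 00100*, 00101*, 00111*, 01000*, 01010*, 01100*, 01101*, 01110*, 01111*, 10000*, 10001*, 10010*, 10011*, 10100*, 10111*, 11000*, 11011*, 11101*, 11110*
[col 1] -0000*, -0100*, -0111, -1000*, -1101, -1110, 0-000*, 0-100*, 0-101*, 0-111*, 00-00*, 001-1*, 0010-*, 01-00*, 01-10*, 010-0*, 011-0*, 011-1*, 0110-*, 0111-*, 1-000*, 1-011, 10-00*, 10-11, 100-0*, 100-1*, 1000-*, 1001-*
[col 2] --000, -0-00, 0--00, 0-1-1, 0-10-, 01--0, 011--, 100--
Prime implicants: --000, -0-00, -0111, -1101, -1110, 0--00, 0-1-1, 0-10-, 01--0, 011--, 1-011, 10-11, 100--
PI chart (minterm → PIs covering it):
  0 | --000,-0-00,0--00
  4 | -0-00,0--00,0-10-
  5 | 0-1-1,0-10-
  7 | -0111,0-1-1
  10 | 01--0  (sole → essential)
  12 | 0--00,0-10-,01--0,011--
  13 | -1101,0-1-1,0-10-,011--
  15 | 0-1-1,011--
  16 | --000,-0-00,100--
  17 | 100--  (sole → essential)
  18 | 100--  (sole → essential)
  19 | 1-011,10-11,100--
  23 | -0111,10-11
  24 | --000  (sole → essential)
  27 | 1-011  (sole → essential)
  29 | -1101  (sole → essential)
  30 | -1110  (sole → essential)
Essential prime implicants: --000, -1101, -1110, 01--0, 1-011, 100--
Petrick residual → -0-00, -0111, 0-1-1
Minimum SOP uses 9 PIs: c'd'e' + b'd'e' + b'cde + bcd'e + bcde' + a'ce + a'be' + ac'de + ab'c'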